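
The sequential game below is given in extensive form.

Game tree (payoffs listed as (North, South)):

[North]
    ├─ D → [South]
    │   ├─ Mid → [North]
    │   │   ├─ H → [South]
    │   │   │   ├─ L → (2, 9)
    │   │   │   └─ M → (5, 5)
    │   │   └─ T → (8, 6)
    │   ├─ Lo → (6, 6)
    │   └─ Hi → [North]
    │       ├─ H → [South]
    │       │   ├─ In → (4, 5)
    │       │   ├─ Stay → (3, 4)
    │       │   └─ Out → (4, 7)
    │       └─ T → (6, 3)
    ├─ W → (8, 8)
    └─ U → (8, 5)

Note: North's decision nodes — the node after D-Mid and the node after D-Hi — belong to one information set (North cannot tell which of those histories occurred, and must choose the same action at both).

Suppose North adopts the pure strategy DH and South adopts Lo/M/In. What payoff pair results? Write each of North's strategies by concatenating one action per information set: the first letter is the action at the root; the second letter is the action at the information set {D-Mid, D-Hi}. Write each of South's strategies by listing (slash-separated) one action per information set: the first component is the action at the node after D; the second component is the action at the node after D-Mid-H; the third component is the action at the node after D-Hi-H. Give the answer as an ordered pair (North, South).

(6, 6)

Trace the play path from the root:
  North plays D
  South plays Lo at [D]
→ terminal payoff (6, 6).
(North's choice at the information set {D-Mid, D-Hi} is never reached on this path, so it doesn't affect the outcome.)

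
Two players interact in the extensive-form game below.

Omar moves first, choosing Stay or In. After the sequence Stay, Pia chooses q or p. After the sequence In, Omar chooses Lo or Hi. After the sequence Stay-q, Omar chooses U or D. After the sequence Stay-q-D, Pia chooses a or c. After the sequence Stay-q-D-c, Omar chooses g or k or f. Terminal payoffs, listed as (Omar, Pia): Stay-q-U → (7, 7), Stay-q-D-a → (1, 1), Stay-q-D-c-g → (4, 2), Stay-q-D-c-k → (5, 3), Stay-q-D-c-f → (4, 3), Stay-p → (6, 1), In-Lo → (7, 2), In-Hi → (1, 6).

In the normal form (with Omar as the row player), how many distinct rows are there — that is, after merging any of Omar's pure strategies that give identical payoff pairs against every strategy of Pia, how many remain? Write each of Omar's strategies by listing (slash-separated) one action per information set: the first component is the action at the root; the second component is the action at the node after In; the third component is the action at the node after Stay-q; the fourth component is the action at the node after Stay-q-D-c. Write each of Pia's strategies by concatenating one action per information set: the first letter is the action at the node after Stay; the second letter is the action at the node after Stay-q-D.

Omar has 24 pure strategies: Stay/Lo/U/g, Stay/Lo/U/k, Stay/Lo/U/f, Stay/Lo/D/g, Stay/Lo/D/k, Stay/Lo/D/f, Stay/Hi/U/g, Stay/Hi/U/k, Stay/Hi/U/f, Stay/Hi/D/g, Stay/Hi/D/k, Stay/Hi/D/f, In/Lo/U/g, In/Lo/U/k, In/Lo/U/f, In/Lo/D/g, In/Lo/D/k, In/Lo/D/f, In/Hi/U/g, In/Hi/U/k, In/Hi/U/f, In/Hi/D/g, In/Hi/D/k, In/Hi/D/f. Columns: qa, qc, pa, pc.
{Stay/Lo/U/g, Stay/Lo/U/k, Stay/Lo/U/f, Stay/Hi/U/g, Stay/Hi/U/k, Stay/Hi/U/f} → row (7,7) (7,7) (6,1) (6,1)
{Stay/Lo/D/g, Stay/Hi/D/g} → row (1,1) (4,2) (6,1) (6,1)
{Stay/Lo/D/k, Stay/Hi/D/k} → row (1,1) (5,3) (6,1) (6,1)
{Stay/Lo/D/f, Stay/Hi/D/f} → row (1,1) (4,3) (6,1) (6,1)
{In/Lo/U/g, In/Lo/U/k, In/Lo/U/f, In/Lo/D/g, In/Lo/D/k, In/Lo/D/f} → row (7,2) (7,2) (7,2) (7,2)
{In/Hi/U/g, In/Hi/U/k, In/Hi/U/f, In/Hi/D/g, In/Hi/D/k, In/Hi/D/f} → row (1,6) (1,6) (1,6) (1,6)
That's 6 distinct rows out of 24 strategies.

6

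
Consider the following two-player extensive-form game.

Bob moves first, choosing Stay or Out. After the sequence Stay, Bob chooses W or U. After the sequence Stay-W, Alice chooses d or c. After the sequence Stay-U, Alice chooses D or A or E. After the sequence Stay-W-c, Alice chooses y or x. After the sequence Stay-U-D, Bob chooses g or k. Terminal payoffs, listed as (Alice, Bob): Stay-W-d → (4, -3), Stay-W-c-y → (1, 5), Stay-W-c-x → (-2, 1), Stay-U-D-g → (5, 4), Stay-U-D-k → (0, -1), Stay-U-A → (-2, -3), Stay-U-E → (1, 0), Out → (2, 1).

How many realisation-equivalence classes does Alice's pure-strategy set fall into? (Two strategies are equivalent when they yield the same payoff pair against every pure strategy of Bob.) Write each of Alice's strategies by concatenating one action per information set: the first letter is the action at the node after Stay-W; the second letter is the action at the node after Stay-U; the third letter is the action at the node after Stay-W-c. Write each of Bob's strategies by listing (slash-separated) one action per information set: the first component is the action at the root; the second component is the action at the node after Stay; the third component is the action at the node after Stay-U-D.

Alice has 12 pure strategies: dDy, dDx, dAy, dAx, dEy, dEx, cDy, cDx, cAy, cAx, cEy, cEx. Columns: Stay/W/g, Stay/W/k, Stay/U/g, Stay/U/k, Out/W/g, Out/W/k, Out/U/g, Out/U/k.
{dDy, dDx} → row (4,-3) (4,-3) (5,4) (0,-1) (2,1) (2,1) (2,1) (2,1)
{dAy, dAx} → row (4,-3) (4,-3) (-2,-3) (-2,-3) (2,1) (2,1) (2,1) (2,1)
{dEy, dEx} → row (4,-3) (4,-3) (1,0) (1,0) (2,1) (2,1) (2,1) (2,1)
{cDy} → row (1,5) (1,5) (5,4) (0,-1) (2,1) (2,1) (2,1) (2,1)
{cDx} → row (-2,1) (-2,1) (5,4) (0,-1) (2,1) (2,1) (2,1) (2,1)
{cAy} → row (1,5) (1,5) (-2,-3) (-2,-3) (2,1) (2,1) (2,1) (2,1)
{cAx} → row (-2,1) (-2,1) (-2,-3) (-2,-3) (2,1) (2,1) (2,1) (2,1)
{cEy} → row (1,5) (1,5) (1,0) (1,0) (2,1) (2,1) (2,1) (2,1)
{cEx} → row (-2,1) (-2,1) (1,0) (1,0) (2,1) (2,1) (2,1) (2,1)
That's 9 distinct rows out of 12 strategies.

9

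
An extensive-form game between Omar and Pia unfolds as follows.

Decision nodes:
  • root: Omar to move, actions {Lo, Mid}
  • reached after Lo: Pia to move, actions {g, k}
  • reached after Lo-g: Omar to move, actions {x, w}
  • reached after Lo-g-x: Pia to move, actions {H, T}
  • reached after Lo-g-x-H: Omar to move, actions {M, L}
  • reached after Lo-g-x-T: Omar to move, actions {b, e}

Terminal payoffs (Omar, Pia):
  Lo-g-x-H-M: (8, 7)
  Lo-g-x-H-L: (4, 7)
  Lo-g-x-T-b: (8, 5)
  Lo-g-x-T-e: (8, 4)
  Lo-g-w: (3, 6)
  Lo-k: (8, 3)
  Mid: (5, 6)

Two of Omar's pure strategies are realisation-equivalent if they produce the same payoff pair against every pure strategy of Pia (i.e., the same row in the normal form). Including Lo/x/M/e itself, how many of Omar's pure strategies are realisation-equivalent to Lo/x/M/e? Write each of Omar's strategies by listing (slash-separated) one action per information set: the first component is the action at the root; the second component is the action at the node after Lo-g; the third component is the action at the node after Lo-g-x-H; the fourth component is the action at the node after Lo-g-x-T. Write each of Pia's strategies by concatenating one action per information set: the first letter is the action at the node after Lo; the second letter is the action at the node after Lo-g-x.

Row for Lo/x/M/e (columns gH, gT, kH, kT): (8,7) (8,4) (8,3) (8,3).
Every one of Omar's information sets is on the play path for some reply by Pia when Omar follows Lo/x/M/e.
Changing the action at any of them therefore changes at least one column, so only Lo/x/M/e itself gives this row.

1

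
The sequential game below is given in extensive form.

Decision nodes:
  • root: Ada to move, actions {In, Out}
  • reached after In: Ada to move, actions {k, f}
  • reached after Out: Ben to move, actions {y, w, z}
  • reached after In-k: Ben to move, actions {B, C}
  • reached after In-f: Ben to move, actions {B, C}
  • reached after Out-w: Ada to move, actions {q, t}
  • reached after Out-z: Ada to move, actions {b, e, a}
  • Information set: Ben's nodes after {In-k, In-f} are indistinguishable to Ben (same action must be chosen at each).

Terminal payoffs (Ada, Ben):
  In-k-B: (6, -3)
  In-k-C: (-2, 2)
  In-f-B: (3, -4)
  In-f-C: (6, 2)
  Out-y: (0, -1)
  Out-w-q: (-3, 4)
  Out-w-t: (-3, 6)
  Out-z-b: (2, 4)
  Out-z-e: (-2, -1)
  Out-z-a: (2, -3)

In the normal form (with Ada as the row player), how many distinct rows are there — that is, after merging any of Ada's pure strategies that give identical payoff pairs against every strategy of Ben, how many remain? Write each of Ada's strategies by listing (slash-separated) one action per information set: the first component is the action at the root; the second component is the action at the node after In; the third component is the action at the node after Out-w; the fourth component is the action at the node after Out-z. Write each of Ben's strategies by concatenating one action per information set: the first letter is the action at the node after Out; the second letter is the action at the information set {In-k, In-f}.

8

Ada has 24 pure strategies: In/k/q/b, In/k/q/e, In/k/q/a, In/k/t/b, In/k/t/e, In/k/t/a, In/f/q/b, In/f/q/e, In/f/q/a, In/f/t/b, In/f/t/e, In/f/t/a, Out/k/q/b, Out/k/q/e, Out/k/q/a, Out/k/t/b, Out/k/t/e, Out/k/t/a, Out/f/q/b, Out/f/q/e, Out/f/q/a, Out/f/t/b, Out/f/t/e, Out/f/t/a. Columns: yB, yC, wB, wC, zB, zC.
{In/k/q/b, In/k/q/e, In/k/q/a, In/k/t/b, In/k/t/e, In/k/t/a} → row (6,-3) (-2,2) (6,-3) (-2,2) (6,-3) (-2,2)
{In/f/q/b, In/f/q/e, In/f/q/a, In/f/t/b, In/f/t/e, In/f/t/a} → row (3,-4) (6,2) (3,-4) (6,2) (3,-4) (6,2)
{Out/k/q/b, Out/f/q/b} → row (0,-1) (0,-1) (-3,4) (-3,4) (2,4) (2,4)
{Out/k/q/e, Out/f/q/e} → row (0,-1) (0,-1) (-3,4) (-3,4) (-2,-1) (-2,-1)
{Out/k/q/a, Out/f/q/a} → row (0,-1) (0,-1) (-3,4) (-3,4) (2,-3) (2,-3)
{Out/k/t/b, Out/f/t/b} → row (0,-1) (0,-1) (-3,6) (-3,6) (2,4) (2,4)
{Out/k/t/e, Out/f/t/e} → row (0,-1) (0,-1) (-3,6) (-3,6) (-2,-1) (-2,-1)
{Out/k/t/a, Out/f/t/a} → row (0,-1) (0,-1) (-3,6) (-3,6) (2,-3) (2,-3)
That's 8 distinct rows out of 24 strategies.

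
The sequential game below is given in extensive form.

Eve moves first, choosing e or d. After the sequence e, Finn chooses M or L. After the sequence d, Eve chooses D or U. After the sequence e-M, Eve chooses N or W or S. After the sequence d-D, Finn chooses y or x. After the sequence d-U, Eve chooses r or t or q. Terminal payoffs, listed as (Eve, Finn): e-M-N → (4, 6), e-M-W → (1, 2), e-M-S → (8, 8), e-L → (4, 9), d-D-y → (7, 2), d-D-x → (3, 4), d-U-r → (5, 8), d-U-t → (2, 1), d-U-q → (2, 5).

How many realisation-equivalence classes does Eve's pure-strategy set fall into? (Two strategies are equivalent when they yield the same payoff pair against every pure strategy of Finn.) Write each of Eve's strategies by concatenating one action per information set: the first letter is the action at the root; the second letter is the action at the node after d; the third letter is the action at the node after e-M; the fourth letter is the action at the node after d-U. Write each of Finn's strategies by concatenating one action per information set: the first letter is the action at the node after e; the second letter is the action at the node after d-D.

7

Eve has 36 pure strategies: eDNr, eDNt, eDNq, eDWr, eDWt, eDWq, eDSr, eDSt, eDSq, eUNr, eUNt, eUNq, eUWr, eUWt, eUWq, eUSr, eUSt, eUSq, dDNr, dDNt, dDNq, dDWr, dDWt, dDWq, dDSr, dDSt, dDSq, dUNr, dUNt, dUNq, dUWr, dUWt, dUWq, dUSr, dUSt, dUSq. Columns: My, Mx, Ly, Lx.
{eDNr, eDNt, eDNq, eUNr, eUNt, eUNq} → row (4,6) (4,6) (4,9) (4,9)
{eDWr, eDWt, eDWq, eUWr, eUWt, eUWq} → row (1,2) (1,2) (4,9) (4,9)
{eDSr, eDSt, eDSq, eUSr, eUSt, eUSq} → row (8,8) (8,8) (4,9) (4,9)
{dDNr, dDNt, dDNq, dDWr, dDWt, dDWq, dDSr, dDSt, dDSq} → row (7,2) (3,4) (7,2) (3,4)
{dUNr, dUWr, dUSr} → row (5,8) (5,8) (5,8) (5,8)
{dUNt, dUWt, dUSt} → row (2,1) (2,1) (2,1) (2,1)
{dUNq, dUWq, dUSq} → row (2,5) (2,5) (2,5) (2,5)
That's 7 distinct rows out of 36 strategies.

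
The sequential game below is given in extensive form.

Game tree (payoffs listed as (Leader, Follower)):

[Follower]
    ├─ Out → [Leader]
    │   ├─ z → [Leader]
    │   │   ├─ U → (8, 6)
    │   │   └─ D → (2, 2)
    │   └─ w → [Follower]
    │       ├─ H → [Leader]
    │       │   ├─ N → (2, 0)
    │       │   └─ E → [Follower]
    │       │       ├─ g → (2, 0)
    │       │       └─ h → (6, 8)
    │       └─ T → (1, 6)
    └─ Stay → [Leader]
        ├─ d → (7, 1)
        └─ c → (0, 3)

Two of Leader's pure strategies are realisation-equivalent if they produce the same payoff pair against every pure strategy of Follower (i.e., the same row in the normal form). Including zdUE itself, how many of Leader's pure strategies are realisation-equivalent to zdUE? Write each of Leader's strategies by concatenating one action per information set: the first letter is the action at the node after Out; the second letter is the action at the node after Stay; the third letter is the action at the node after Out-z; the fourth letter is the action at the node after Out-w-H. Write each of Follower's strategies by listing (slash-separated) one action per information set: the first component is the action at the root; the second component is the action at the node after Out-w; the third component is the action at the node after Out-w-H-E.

2

Row for zdUE (columns Out/H/g, Out/H/h, Out/T/g, Out/T/h, Stay/H/g, Stay/H/h, Stay/T/g, Stay/T/h): (8,6) (8,6) (8,6) (8,6) (7,1) (7,1) (7,1) (7,1).
Under zdUE, Leader's choice at the node after Out-w-H can never be reached regardless of what Follower does, so varying those choices leaves every outcome unchanged.
Holding the reachable choices fixed and varying the unreachable one freely already gives 2 equivalent strategies.
No other strategy reproduces this row, so those 2 are the full class: zdUN, zdUE.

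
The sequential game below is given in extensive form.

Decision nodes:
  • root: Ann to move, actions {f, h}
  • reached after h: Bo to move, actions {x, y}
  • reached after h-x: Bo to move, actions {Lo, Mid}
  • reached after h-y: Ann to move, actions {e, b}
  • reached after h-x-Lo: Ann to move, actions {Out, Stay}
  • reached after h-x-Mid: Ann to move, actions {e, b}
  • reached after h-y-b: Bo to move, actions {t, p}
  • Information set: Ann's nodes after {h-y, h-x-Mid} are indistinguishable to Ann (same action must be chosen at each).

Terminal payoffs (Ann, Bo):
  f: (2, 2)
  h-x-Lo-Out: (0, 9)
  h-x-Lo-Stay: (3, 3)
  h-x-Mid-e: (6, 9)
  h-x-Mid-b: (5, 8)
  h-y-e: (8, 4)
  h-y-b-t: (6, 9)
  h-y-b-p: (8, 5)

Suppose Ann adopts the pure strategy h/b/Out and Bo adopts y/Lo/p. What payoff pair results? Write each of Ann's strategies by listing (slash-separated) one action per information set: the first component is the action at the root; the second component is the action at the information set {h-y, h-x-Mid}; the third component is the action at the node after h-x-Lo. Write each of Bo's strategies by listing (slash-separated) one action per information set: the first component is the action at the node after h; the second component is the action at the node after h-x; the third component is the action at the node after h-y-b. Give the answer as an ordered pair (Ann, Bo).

(8, 5)

Trace the play path from the root:
  Ann plays h
  Bo plays y at [h]
  Ann plays b at [h-y]
  Bo plays p at [h-y-b]
→ terminal payoff (8, 5).
(Ann's choice at the node after h-x-Lo is never reached on this path, so it doesn't affect the outcome.)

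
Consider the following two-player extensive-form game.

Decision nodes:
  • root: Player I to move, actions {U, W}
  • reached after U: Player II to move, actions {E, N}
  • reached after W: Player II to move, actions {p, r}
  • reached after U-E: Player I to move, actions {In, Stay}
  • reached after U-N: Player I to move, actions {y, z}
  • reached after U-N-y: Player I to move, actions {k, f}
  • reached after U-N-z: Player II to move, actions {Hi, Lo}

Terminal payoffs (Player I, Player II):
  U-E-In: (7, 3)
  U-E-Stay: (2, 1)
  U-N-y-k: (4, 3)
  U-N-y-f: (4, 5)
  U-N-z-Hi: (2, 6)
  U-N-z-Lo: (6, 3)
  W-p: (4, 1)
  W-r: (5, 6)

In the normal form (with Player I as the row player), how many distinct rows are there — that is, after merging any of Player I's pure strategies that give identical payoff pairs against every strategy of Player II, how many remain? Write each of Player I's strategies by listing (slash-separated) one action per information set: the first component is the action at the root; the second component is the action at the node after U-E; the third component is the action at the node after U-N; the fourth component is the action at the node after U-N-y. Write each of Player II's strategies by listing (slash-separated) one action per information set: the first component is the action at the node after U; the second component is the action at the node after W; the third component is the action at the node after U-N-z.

Player I has 16 pure strategies: U/In/y/k, U/In/y/f, U/In/z/k, U/In/z/f, U/Stay/y/k, U/Stay/y/f, U/Stay/z/k, U/Stay/z/f, W/In/y/k, W/In/y/f, W/In/z/k, W/In/z/f, W/Stay/y/k, W/Stay/y/f, W/Stay/z/k, W/Stay/z/f. Columns: E/p/Hi, E/p/Lo, E/r/Hi, E/r/Lo, N/p/Hi, N/p/Lo, N/r/Hi, N/r/Lo.
{U/In/y/k} → row (7,3) (7,3) (7,3) (7,3) (4,3) (4,3) (4,3) (4,3)
{U/In/y/f} → row (7,3) (7,3) (7,3) (7,3) (4,5) (4,5) (4,5) (4,5)
{U/In/z/k, U/In/z/f} → row (7,3) (7,3) (7,3) (7,3) (2,6) (6,3) (2,6) (6,3)
{U/Stay/y/k} → row (2,1) (2,1) (2,1) (2,1) (4,3) (4,3) (4,3) (4,3)
{U/Stay/y/f} → row (2,1) (2,1) (2,1) (2,1) (4,5) (4,5) (4,5) (4,5)
{U/Stay/z/k, U/Stay/z/f} → row (2,1) (2,1) (2,1) (2,1) (2,6) (6,3) (2,6) (6,3)
{W/In/y/k, W/In/y/f, W/In/z/k, W/In/z/f, W/Stay/y/k, W/Stay/y/f, W/Stay/z/k, W/Stay/z/f} → row (4,1) (4,1) (5,6) (5,6) (4,1) (4,1) (5,6) (5,6)
That's 7 distinct rows out of 16 strategies.

7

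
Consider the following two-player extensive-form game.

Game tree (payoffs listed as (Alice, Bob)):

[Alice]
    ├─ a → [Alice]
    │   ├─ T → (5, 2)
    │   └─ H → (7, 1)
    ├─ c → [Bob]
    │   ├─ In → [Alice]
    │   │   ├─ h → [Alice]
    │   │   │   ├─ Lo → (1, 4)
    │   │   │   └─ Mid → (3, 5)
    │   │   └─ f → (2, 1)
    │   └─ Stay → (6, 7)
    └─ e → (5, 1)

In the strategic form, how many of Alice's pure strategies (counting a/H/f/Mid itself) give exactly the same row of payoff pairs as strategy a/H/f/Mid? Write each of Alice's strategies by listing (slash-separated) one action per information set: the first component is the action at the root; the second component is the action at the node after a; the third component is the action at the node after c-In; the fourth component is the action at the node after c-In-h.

Row for a/H/f/Mid (columns In, Stay): (7,1) (7,1).
Under a/H/f/Mid, Alice's choice at the node after c-In and at the node after c-In-h can never be reached regardless of what Bob does, so varying those choices leaves every outcome unchanged.
Holding the reachable choices fixed and varying the unreachable ones freely already gives 2 × 2 = 4 equivalent strategies.
No other strategy reproduces this row, so those 4 are the full class: a/H/h/Lo, a/H/h/Mid, a/H/f/Lo, a/H/f/Mid.

4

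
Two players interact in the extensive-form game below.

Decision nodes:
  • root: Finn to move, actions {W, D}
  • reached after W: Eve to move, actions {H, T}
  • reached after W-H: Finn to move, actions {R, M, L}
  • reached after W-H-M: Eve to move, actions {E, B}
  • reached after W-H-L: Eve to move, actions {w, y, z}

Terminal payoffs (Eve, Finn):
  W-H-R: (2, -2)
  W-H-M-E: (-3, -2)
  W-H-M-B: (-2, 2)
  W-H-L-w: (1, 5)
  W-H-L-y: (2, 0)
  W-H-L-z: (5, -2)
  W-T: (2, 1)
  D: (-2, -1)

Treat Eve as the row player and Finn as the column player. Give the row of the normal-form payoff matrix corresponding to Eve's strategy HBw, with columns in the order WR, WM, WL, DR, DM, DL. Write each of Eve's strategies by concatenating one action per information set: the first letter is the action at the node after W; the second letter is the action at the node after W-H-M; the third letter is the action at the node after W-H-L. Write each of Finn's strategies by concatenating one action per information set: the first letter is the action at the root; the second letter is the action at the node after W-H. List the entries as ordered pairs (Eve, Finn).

(2,-2) (-2,2) (1,5) (-2,-1) (-2,-1) (-2,-1)

vs WR: Finn plays W → Eve plays H at [W] → Finn plays R at [W-H] → (2, -2)
vs WM: Finn plays W → Eve plays H at [W] → Finn plays M at [W-H] → Eve plays B at [W-H-M] → (-2, 2)
vs WL: Finn plays W → Eve plays H at [W] → Finn plays L at [W-H] → Eve plays w at [W-H-L] → (1, 5)
vs DR: Finn plays D → (-2, -1)
vs DM: Finn plays D → (-2, -1)
vs DL: Finn plays D → (-2, -1)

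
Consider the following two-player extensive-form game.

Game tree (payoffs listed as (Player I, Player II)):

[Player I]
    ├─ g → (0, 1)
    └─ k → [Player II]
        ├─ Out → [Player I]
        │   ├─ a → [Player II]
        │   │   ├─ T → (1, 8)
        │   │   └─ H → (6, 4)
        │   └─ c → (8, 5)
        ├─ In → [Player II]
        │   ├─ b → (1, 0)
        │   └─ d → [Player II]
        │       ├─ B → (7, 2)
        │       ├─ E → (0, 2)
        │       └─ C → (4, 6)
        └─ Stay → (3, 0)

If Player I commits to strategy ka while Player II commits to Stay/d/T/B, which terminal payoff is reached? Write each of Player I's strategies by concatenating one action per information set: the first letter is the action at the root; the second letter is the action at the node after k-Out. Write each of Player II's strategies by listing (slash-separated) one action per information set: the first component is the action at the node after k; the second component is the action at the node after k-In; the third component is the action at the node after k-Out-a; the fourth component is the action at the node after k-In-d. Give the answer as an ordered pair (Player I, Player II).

(3, 0)

Trace the play path from the root:
  Player I plays k
  Player II plays Stay at [k]
→ terminal payoff (3, 0).
(Player I's choice at the node after k-Out is never reached on this path, so it doesn't affect the outcome.)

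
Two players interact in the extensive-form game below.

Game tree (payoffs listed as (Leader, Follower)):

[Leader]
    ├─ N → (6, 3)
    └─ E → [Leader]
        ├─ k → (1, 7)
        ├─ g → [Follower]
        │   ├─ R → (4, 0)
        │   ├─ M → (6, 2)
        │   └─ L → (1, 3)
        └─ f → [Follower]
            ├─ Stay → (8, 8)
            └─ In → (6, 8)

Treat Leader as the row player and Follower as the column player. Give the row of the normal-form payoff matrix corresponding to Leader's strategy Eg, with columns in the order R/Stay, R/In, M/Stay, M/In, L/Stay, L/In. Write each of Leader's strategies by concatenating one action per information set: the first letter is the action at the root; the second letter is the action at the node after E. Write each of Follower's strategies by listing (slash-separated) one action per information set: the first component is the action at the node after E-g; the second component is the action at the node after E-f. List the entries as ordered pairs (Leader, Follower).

vs R/Stay: Leader plays E → Leader plays g at [E] → Follower plays R at [E-g] → (4, 0)
vs R/In: Leader plays E → Leader plays g at [E] → Follower plays R at [E-g] → (4, 0)
vs M/Stay: Leader plays E → Leader plays g at [E] → Follower plays M at [E-g] → (6, 2)
vs M/In: Leader plays E → Leader plays g at [E] → Follower plays M at [E-g] → (6, 2)
vs L/Stay: Leader plays E → Leader plays g at [E] → Follower plays L at [E-g] → (1, 3)
vs L/In: Leader plays E → Leader plays g at [E] → Follower plays L at [E-g] → (1, 3)

(4,0) (4,0) (6,2) (6,2) (1,3) (1,3)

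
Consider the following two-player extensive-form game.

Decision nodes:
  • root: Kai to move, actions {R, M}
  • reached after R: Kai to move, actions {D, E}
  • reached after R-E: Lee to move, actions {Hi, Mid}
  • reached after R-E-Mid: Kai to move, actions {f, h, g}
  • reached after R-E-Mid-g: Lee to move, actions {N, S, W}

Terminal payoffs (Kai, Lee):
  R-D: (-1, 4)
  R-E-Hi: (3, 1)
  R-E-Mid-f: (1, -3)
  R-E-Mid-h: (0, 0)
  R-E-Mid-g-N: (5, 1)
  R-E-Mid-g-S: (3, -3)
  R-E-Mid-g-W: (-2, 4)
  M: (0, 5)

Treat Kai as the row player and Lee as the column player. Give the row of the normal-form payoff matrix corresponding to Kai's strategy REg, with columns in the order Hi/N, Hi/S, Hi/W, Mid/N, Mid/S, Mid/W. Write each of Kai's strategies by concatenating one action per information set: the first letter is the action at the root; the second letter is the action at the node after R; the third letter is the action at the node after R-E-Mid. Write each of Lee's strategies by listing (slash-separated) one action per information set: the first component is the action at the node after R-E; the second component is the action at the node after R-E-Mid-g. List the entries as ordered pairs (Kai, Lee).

(3,1) (3,1) (3,1) (5,1) (3,-3) (-2,4)

vs Hi/N: Kai plays R → Kai plays E at [R] → Lee plays Hi at [R-E] → (3, 1)
vs Hi/S: Kai plays R → Kai plays E at [R] → Lee plays Hi at [R-E] → (3, 1)
vs Hi/W: Kai plays R → Kai plays E at [R] → Lee plays Hi at [R-E] → (3, 1)
vs Mid/N: Kai plays R → Kai plays E at [R] → Lee plays Mid at [R-E] → Kai plays g at [R-E-Mid] → Lee plays N at [R-E-Mid-g] → (5, 1)
vs Mid/S: Kai plays R → Kai plays E at [R] → Lee plays Mid at [R-E] → Kai plays g at [R-E-Mid] → Lee plays S at [R-E-Mid-g] → (3, -3)
vs Mid/W: Kai plays R → Kai plays E at [R] → Lee plays Mid at [R-E] → Kai plays g at [R-E-Mid] → Lee plays W at [R-E-Mid-g] → (-2, 4)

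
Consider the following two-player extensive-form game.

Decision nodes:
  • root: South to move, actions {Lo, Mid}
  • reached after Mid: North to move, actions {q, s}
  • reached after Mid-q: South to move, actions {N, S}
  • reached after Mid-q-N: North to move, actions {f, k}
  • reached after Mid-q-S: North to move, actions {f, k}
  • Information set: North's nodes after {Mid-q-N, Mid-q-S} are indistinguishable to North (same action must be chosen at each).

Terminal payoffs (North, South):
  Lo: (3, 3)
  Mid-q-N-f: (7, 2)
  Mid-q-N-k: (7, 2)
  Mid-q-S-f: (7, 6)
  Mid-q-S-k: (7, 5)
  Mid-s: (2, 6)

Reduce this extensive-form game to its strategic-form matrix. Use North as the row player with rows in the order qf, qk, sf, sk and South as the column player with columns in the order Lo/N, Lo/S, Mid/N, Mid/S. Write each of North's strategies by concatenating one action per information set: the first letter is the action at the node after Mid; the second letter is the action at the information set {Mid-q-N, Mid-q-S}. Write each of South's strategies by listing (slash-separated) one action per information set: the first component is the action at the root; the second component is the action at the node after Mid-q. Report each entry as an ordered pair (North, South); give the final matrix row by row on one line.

         Lo/N     Lo/S    Mid/N    Mid/S
  qf    (3,3)    (3,3)    (7,2)    (7,6)
  qk    (3,3)    (3,3)    (7,2)    (7,5)
  sf    (3,3)    (3,3)    (2,6)    (2,6)
  sk    (3,3)    (3,3)    (2,6)    (2,6)

qf: (3,3) (3,3) (7,2) (7,6) | qk: (3,3) (3,3) (7,2) (7,5) | sf: (3,3) (3,3) (2,6) (2,6) | sk: (3,3) (3,3) (2,6) (2,6)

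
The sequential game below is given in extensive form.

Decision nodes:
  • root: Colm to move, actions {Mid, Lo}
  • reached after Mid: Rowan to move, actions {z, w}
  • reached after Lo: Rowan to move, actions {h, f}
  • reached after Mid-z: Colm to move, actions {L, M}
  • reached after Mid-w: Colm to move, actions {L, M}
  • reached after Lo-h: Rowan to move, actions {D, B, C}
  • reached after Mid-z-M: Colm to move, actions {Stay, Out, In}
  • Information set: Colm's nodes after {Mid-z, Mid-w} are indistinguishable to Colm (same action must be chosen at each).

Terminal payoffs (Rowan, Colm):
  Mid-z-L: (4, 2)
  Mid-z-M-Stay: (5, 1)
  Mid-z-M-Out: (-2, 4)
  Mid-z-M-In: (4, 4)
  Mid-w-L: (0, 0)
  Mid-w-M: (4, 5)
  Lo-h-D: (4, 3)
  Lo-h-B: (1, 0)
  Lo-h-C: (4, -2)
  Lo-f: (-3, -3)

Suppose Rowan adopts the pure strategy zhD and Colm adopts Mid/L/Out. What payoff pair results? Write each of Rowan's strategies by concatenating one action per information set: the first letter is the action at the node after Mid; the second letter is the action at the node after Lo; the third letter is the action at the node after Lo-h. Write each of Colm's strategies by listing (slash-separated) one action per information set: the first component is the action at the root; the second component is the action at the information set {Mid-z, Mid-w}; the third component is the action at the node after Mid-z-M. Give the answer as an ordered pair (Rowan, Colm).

(4, 2)

Trace the play path from the root:
  Colm plays Mid
  Rowan plays z at [Mid]
  Colm plays L at [Mid-z]
→ terminal payoff (4, 2).
(Rowan's choice at the node after Lo is never reached on this path, so it doesn't affect the outcome.)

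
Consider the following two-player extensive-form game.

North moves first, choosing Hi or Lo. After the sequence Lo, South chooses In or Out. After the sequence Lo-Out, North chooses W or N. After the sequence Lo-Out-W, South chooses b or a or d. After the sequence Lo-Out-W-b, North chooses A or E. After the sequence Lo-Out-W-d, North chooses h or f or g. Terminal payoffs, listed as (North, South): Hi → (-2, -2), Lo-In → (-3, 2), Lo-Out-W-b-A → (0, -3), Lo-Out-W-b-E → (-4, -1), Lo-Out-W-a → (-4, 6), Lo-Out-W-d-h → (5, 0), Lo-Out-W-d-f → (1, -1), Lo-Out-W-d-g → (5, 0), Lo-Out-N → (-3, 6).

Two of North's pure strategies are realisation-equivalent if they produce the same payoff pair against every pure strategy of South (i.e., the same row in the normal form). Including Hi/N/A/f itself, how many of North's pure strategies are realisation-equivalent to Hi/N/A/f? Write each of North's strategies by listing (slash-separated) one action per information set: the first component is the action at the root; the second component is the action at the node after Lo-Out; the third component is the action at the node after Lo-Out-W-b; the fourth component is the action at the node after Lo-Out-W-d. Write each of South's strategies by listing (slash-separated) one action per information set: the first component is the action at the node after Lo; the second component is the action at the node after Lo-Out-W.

Row for Hi/N/A/f (columns In/b, In/a, In/d, Out/b, Out/a, Out/d): (-2,-2) (-2,-2) (-2,-2) (-2,-2) (-2,-2) (-2,-2).
Under Hi/N/A/f, North's choice at the node after Lo-Out and at the node after Lo-Out-W-b and at the node after Lo-Out-W-d can never be reached regardless of what South does, so varying those choices leaves every outcome unchanged.
Holding the reachable choices fixed and varying the unreachable ones freely already gives 2 × 2 × 3 = 12 equivalent strategies.
No other strategy reproduces this row, so those 12 are the full class: Hi/W/A/h, Hi/W/A/f, Hi/W/A/g, Hi/W/E/h, Hi/W/E/f, Hi/W/E/g, Hi/N/A/h, Hi/N/A/f, Hi/N/A/g, Hi/N/E/h, Hi/N/E/f, Hi/N/E/g.

12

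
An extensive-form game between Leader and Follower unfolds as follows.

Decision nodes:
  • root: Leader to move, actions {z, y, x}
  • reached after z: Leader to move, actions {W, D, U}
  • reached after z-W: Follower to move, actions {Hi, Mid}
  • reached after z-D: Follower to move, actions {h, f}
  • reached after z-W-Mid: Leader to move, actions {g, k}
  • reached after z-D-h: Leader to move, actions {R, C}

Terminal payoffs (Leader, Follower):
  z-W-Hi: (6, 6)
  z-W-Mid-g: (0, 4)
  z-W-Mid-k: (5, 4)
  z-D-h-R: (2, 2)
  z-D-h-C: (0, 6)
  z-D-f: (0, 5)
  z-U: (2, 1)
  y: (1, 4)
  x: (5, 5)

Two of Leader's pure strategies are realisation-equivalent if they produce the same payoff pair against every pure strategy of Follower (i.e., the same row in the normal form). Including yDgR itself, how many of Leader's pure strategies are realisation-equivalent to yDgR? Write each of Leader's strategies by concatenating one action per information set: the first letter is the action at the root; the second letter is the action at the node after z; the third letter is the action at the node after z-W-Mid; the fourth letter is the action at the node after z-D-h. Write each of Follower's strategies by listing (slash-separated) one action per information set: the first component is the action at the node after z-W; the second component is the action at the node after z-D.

Row for yDgR (columns Hi/h, Hi/f, Mid/h, Mid/f): (1,4) (1,4) (1,4) (1,4).
Under yDgR, Leader's choice at the node after z and at the node after z-W-Mid and at the node after z-D-h can never be reached regardless of what Follower does, so varying those choices leaves every outcome unchanged.
Holding the reachable choices fixed and varying the unreachable ones freely already gives 3 × 2 × 2 = 12 equivalent strategies.
No other strategy reproduces this row, so those 12 are the full class: yWgR, yWgC, yWkR, yWkC, yDgR, yDgC, yDkR, yDkC, yUgR, yUgC, yUkR, yUkC.

12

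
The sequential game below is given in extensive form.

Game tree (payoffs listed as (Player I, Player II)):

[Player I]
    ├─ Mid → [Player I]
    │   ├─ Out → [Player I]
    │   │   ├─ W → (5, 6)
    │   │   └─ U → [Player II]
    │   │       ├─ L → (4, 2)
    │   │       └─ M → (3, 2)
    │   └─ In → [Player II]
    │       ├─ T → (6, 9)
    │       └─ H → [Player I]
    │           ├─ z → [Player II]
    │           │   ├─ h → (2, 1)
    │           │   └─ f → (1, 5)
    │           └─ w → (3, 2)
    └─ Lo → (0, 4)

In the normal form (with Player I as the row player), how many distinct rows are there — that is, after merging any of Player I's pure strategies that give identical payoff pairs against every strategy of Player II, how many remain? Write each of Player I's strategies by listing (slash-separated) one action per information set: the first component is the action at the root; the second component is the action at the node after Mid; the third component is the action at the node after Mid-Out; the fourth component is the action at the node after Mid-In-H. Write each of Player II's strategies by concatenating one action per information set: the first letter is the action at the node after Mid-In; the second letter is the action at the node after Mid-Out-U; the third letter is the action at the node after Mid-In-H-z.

5

Player I has 16 pure strategies: Mid/Out/W/z, Mid/Out/W/w, Mid/Out/U/z, Mid/Out/U/w, Mid/In/W/z, Mid/In/W/w, Mid/In/U/z, Mid/In/U/w, Lo/Out/W/z, Lo/Out/W/w, Lo/Out/U/z, Lo/Out/U/w, Lo/In/W/z, Lo/In/W/w, Lo/In/U/z, Lo/In/U/w. Columns: TLh, TLf, TMh, TMf, HLh, HLf, HMh, HMf.
{Mid/Out/W/z, Mid/Out/W/w} → row (5,6) (5,6) (5,6) (5,6) (5,6) (5,6) (5,6) (5,6)
{Mid/Out/U/z, Mid/Out/U/w} → row (4,2) (4,2) (3,2) (3,2) (4,2) (4,2) (3,2) (3,2)
{Mid/In/W/z, Mid/In/U/z} → row (6,9) (6,9) (6,9) (6,9) (2,1) (1,5) (2,1) (1,5)
{Mid/In/W/w, Mid/In/U/w} → row (6,9) (6,9) (6,9) (6,9) (3,2) (3,2) (3,2) (3,2)
{Lo/Out/W/z, Lo/Out/W/w, Lo/Out/U/z, Lo/Out/U/w, Lo/In/W/z, Lo/In/W/w, Lo/In/U/z, Lo/In/U/w} → row (0,4) (0,4) (0,4) (0,4) (0,4) (0,4) (0,4) (0,4)
That's 5 distinct rows out of 16 strategies.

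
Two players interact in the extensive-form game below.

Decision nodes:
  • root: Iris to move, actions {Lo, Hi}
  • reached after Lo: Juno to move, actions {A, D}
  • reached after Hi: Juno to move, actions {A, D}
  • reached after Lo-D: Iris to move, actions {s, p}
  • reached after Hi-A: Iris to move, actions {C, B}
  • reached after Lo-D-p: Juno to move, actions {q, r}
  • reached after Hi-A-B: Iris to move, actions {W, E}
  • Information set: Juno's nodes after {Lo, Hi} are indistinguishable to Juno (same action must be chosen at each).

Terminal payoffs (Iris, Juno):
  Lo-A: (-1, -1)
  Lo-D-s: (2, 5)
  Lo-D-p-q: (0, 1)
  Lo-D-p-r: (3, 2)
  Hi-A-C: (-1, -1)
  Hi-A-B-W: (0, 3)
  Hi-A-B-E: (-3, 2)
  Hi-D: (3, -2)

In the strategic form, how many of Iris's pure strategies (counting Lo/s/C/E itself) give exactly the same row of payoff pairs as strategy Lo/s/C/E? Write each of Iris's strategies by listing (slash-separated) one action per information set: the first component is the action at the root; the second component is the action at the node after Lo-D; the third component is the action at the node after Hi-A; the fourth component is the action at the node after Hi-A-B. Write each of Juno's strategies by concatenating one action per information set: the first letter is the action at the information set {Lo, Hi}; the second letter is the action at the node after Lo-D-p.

4

Row for Lo/s/C/E (columns Aq, Ar, Dq, Dr): (-1,-1) (-1,-1) (2,5) (2,5).
Under Lo/s/C/E, Iris's choice at the node after Hi-A and at the node after Hi-A-B can never be reached regardless of what Juno does, so varying those choices leaves every outcome unchanged.
Holding the reachable choices fixed and varying the unreachable ones freely already gives 2 × 2 = 4 equivalent strategies.
No other strategy reproduces this row, so those 4 are the full class: Lo/s/C/W, Lo/s/C/E, Lo/s/B/W, Lo/s/B/E.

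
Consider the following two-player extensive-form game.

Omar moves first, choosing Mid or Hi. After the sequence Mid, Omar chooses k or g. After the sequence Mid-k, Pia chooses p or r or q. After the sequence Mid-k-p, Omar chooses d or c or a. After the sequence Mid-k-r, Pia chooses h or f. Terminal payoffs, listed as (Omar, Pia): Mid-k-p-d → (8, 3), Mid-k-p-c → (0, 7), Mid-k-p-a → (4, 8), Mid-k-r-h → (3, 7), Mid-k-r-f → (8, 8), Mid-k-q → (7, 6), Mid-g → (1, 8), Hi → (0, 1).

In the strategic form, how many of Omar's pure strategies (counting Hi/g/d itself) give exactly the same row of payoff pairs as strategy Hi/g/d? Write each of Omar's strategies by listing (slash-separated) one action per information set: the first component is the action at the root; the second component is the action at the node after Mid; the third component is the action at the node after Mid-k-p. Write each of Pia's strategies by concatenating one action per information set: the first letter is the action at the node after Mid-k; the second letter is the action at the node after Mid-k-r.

Row for Hi/g/d (columns ph, pf, rh, rf, qh, qf): (0,1) (0,1) (0,1) (0,1) (0,1) (0,1).
Under Hi/g/d, Omar's choice at the node after Mid and at the node after Mid-k-p can never be reached regardless of what Pia does, so varying those choices leaves every outcome unchanged.
Holding the reachable choices fixed and varying the unreachable ones freely already gives 2 × 3 = 6 equivalent strategies.
No other strategy reproduces this row, so those 6 are the full class: Hi/k/d, Hi/k/c, Hi/k/a, Hi/g/d, Hi/g/c, Hi/g/a.

6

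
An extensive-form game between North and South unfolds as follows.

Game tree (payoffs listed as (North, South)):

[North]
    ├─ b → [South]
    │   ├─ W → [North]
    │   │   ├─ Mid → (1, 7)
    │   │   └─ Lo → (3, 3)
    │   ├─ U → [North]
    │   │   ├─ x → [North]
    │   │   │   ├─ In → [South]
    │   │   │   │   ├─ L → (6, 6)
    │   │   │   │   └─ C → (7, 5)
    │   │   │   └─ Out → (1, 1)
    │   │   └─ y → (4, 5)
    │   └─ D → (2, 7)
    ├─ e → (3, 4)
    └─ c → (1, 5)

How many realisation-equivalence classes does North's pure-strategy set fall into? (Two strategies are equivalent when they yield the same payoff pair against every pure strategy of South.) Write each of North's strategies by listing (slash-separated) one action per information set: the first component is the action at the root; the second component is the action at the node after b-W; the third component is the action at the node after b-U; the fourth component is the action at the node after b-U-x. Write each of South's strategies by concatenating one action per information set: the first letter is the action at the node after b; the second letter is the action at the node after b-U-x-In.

8

North has 24 pure strategies: b/Mid/x/In, b/Mid/x/Out, b/Mid/y/In, b/Mid/y/Out, b/Lo/x/In, b/Lo/x/Out, b/Lo/y/In, b/Lo/y/Out, e/Mid/x/In, e/Mid/x/Out, e/Mid/y/In, e/Mid/y/Out, e/Lo/x/In, e/Lo/x/Out, e/Lo/y/In, e/Lo/y/Out, c/Mid/x/In, c/Mid/x/Out, c/Mid/y/In, c/Mid/y/Out, c/Lo/x/In, c/Lo/x/Out, c/Lo/y/In, c/Lo/y/Out. Columns: WL, WC, UL, UC, DL, DC.
{b/Mid/x/In} → row (1,7) (1,7) (6,6) (7,5) (2,7) (2,7)
{b/Mid/x/Out} → row (1,7) (1,7) (1,1) (1,1) (2,7) (2,7)
{b/Mid/y/In, b/Mid/y/Out} → row (1,7) (1,7) (4,5) (4,5) (2,7) (2,7)
{b/Lo/x/In} → row (3,3) (3,3) (6,6) (7,5) (2,7) (2,7)
{b/Lo/x/Out} → row (3,3) (3,3) (1,1) (1,1) (2,7) (2,7)
{b/Lo/y/In, b/Lo/y/Out} → row (3,3) (3,3) (4,5) (4,5) (2,7) (2,7)
{e/Mid/x/In, e/Mid/x/Out, e/Mid/y/In, e/Mid/y/Out, e/Lo/x/In, e/Lo/x/Out, e/Lo/y/In, e/Lo/y/Out} → row (3,4) (3,4) (3,4) (3,4) (3,4) (3,4)
{c/Mid/x/In, c/Mid/x/Out, c/Mid/y/In, c/Mid/y/Out, c/Lo/x/In, c/Lo/x/Out, c/Lo/y/In, c/Lo/y/Out} → row (1,5) (1,5) (1,5) (1,5) (1,5) (1,5)
That's 8 distinct rows out of 24 strategies.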